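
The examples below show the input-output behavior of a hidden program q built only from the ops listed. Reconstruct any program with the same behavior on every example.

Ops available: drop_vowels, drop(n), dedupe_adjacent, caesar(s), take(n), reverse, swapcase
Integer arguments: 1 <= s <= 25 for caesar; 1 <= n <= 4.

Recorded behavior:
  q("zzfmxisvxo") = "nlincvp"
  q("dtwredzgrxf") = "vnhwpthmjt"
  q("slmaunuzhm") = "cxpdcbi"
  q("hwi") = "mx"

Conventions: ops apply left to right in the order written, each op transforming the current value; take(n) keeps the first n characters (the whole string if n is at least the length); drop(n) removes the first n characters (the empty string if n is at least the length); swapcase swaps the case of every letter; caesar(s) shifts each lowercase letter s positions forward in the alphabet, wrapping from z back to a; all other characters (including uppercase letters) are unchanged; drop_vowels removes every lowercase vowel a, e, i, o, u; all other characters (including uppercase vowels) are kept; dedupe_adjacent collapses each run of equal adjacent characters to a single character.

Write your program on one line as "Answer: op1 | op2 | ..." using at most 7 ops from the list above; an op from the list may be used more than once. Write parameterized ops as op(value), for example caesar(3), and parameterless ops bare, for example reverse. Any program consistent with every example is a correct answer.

reverse | drop_vowels | caesar(18) | dedupe_adjacent | caesar(14) | caesar(10)

Check, running the answer program on each example:
  "zzfmxisvxo" -> "oxvsixmfzz" -> "xvsxmfzz" -> "pnkpexrr" -> "pnkpexr" -> "dbydslf" -> "nlincvp"
  "dtwredzgrxf" -> "fxrgzderwtd" -> "fxrgzdrwtd" -> "xpjyrvjolv" -> "xpjyrvjolv" -> "ldxmfjxczj" -> "vnhwpthmjt"
  "slmaunuzhm" -> "mhzunuamls" -> "mhznmls" -> "ezrfedk" -> "ezrfedk" -> "snftsry" -> "cxpdcbi"
  "hwi" -> "iwh" -> "wh" -> "oz" -> "oz" -> "cn" -> "mx"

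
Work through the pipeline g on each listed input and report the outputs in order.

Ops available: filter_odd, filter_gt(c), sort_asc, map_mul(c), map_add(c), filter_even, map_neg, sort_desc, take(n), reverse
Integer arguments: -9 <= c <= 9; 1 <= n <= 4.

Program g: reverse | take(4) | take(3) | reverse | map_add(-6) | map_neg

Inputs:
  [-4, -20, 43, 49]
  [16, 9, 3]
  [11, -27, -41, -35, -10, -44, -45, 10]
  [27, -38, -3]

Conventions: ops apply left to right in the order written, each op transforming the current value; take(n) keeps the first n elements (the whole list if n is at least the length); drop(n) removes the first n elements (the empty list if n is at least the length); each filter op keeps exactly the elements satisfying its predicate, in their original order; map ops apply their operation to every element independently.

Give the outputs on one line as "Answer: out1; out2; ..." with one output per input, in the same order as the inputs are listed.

Execution, op by op:
  [-4, -20, 43, 49] -> [49, 43, -20, -4] -> [49, 43, -20, -4] -> [49, 43, -20] -> [-20, 43, 49] -> [-26, 37, 43] -> [26, -37, -43]
  [16, 9, 3] -> [3, 9, 16] -> [3, 9, 16] -> [3, 9, 16] -> [16, 9, 3] -> [10, 3, -3] -> [-10, -3, 3]
  [11, -27, -41, -35, -10, -44, -45, 10] -> [10, -45, -44, -10, -35, -41, -27, 11] -> [10, -45, -44, -10] -> [10, -45, -44] -> [-44, -45, 10] -> [-50, -51, 4] -> [50, 51, -4]
  [27, -38, -3] -> [-3, -38, 27] -> [-3, -38, 27] -> [-3, -38, 27] -> [27, -38, -3] -> [21, -44, -9] -> [-21, 44, 9]

[26, -37, -43]; [-10, -3, 3]; [50, 51, -4]; [-21, 44, 9]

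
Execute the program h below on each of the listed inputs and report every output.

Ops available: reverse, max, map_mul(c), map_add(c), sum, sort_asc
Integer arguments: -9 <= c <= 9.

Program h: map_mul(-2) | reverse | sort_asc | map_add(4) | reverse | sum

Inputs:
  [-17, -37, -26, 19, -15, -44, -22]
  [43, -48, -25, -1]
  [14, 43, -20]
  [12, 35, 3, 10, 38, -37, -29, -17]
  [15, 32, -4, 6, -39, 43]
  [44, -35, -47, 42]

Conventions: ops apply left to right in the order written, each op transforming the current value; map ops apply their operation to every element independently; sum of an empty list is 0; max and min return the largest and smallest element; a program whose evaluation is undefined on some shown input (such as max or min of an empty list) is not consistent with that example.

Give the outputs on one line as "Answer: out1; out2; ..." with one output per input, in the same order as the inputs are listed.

312; 78; -62; 2; -82; 8

Execution, op by op:
  [-17, -37, -26, 19, -15, -44, -22] -> [34, 74, 52, -38, 30, 88, 44] -> [44, 88, 30, -38, 52, 74, 34] -> [-38, 30, 34, 44, 52, 74, 88] -> [-34, 34, 38, 48, 56, 78, 92] -> [92, 78, 56, 48, 38, 34, -34] -> 312
  [43, -48, -25, -1] -> [-86, 96, 50, 2] -> [2, 50, 96, -86] -> [-86, 2, 50, 96] -> [-82, 6, 54, 100] -> [100, 54, 6, -82] -> 78
  [14, 43, -20] -> [-28, -86, 40] -> [40, -86, -28] -> [-86, -28, 40] -> [-82, -24, 44] -> [44, -24, -82] -> -62
  [12, 35, 3, 10, 38, -37, -29, -17] -> [-24, -70, -6, -20, -76, 74, 58, 34] -> [34, 58, 74, -76, -20, -6, -70, -24] -> [-76, -70, -24, -20, -6, 34, 58, 74] -> [-72, -66, -20, -16, -2, 38, 62, 78] -> [78, 62, 38, -2, -16, -20, -66, -72] -> 2
  [15, 32, -4, 6, -39, 43] -> [-30, -64, 8, -12, 78, -86] -> [-86, 78, -12, 8, -64, -30] -> [-86, -64, -30, -12, 8, 78] -> [-82, -60, -26, -8, 12, 82] -> [82, 12, -8, -26, -60, -82] -> -82
  [44, -35, -47, 42] -> [-88, 70, 94, -84] -> [-84, 94, 70, -88] -> [-88, -84, 70, 94] -> [-84, -80, 74, 98] -> [98, 74, -80, -84] -> 8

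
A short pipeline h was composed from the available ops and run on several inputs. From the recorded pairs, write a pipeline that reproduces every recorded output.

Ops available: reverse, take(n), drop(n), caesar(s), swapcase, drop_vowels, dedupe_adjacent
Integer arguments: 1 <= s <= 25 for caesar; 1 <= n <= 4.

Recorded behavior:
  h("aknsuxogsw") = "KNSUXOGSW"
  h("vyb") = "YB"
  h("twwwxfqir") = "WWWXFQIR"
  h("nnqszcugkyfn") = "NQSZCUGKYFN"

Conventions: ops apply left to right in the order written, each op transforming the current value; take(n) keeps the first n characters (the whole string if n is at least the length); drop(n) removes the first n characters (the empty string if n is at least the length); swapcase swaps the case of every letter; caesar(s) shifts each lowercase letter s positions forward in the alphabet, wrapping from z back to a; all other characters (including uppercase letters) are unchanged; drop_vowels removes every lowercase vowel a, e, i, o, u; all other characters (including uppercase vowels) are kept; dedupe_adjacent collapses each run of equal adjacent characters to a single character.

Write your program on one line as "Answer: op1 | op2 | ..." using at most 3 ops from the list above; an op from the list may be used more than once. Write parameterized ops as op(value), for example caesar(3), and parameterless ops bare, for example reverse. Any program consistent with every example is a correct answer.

drop(1) | swapcase

Check, running the answer program on each example:
  "aknsuxogsw" -> "knsuxogsw" -> "KNSUXOGSW"
  "vyb" -> "yb" -> "YB"
  "twwwxfqir" -> "wwwxfqir" -> "WWWXFQIR"
  "nnqszcugkyfn" -> "nqszcugkyfn" -> "NQSZCUGKYFN"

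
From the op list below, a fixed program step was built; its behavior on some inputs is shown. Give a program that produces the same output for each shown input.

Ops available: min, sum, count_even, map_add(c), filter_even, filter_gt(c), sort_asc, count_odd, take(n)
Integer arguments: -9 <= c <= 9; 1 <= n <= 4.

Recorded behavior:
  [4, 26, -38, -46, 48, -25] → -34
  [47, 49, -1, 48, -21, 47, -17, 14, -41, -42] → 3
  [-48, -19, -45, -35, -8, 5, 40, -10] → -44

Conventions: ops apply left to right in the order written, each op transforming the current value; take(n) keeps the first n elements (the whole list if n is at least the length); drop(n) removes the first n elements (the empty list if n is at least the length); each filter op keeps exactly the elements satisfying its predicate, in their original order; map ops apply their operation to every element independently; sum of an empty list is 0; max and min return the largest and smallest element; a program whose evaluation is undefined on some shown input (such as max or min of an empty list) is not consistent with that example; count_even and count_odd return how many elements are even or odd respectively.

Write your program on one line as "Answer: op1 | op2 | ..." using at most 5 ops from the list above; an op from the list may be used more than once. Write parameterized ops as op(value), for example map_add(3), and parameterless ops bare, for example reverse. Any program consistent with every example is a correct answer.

take(3) | sort_asc | take(1) | map_add(4) | min

Check, running the answer program on each example:
  [4, 26, -38, -46, 48, -25] -> [4, 26, -38] -> [-38, 4, 26] -> [-38] -> [-34] -> -34
  [47, 49, -1, 48, -21, 47, -17, 14, -41, -42] -> [47, 49, -1] -> [-1, 47, 49] -> [-1] -> [3] -> 3
  [-48, -19, -45, -35, -8, 5, 40, -10] -> [-48, -19, -45] -> [-48, -45, -19] -> [-48] -> [-44] -> -44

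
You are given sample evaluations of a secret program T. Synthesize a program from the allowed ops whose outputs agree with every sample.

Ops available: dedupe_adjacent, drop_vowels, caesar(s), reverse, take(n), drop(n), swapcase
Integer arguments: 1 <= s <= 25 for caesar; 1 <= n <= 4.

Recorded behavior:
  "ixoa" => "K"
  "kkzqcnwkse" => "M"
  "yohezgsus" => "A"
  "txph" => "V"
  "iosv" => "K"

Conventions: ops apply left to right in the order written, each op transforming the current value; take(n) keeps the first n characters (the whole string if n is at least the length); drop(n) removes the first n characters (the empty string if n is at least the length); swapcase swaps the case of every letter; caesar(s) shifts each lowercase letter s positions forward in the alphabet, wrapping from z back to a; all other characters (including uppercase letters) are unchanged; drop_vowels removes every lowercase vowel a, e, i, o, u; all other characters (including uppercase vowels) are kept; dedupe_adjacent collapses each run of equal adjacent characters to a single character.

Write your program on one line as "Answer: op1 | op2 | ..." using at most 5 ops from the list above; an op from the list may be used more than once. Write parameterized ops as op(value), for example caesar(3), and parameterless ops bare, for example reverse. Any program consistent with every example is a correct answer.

caesar(2) | take(4) | reverse | drop(3) | swapcase

Check, running the answer program on each example:
  "ixoa" -> "kzqc" -> "kzqc" -> "cqzk" -> "k" -> "K"
  "kkzqcnwkse" -> "mmbsepymug" -> "mmbs" -> "sbmm" -> "m" -> "M"
  "yohezgsus" -> "aqjgbiuwu" -> "aqjg" -> "gjqa" -> "a" -> "A"
  "txph" -> "vzrj" -> "vzrj" -> "jrzv" -> "v" -> "V"
  "iosv" -> "kqux" -> "kqux" -> "xuqk" -> "k" -> "K"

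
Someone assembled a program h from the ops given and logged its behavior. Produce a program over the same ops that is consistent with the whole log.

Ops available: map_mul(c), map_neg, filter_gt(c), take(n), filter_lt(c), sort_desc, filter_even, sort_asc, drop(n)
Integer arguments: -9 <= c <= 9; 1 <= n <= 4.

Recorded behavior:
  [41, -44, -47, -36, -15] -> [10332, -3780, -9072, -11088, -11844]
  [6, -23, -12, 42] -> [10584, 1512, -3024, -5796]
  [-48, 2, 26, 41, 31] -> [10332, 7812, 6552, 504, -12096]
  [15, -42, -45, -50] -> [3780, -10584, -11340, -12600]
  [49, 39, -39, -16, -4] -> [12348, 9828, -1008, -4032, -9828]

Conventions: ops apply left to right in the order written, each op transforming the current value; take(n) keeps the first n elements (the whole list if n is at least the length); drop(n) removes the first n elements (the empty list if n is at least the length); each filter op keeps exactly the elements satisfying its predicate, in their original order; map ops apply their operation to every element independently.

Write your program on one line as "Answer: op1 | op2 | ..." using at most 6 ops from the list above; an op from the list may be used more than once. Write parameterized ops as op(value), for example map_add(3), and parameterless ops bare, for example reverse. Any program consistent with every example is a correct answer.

map_mul(7) | map_mul(-6) | map_mul(2) | map_neg | sort_desc | map_mul(3)

Check, running the answer program on each example:
  [41, -44, -47, -36, -15] -> [287, -308, -329, -252, -105] -> [-1722, 1848, 1974, 1512, 630] -> [-3444, 3696, 3948, 3024, 1260] -> [3444, -3696, -3948, -3024, -1260] -> [3444, -1260, -3024, -3696, -3948] -> [10332, -3780, -9072, -11088, -11844]
  [6, -23, -12, 42] -> [42, -161, -84, 294] -> [-252, 966, 504, -1764] -> [-504, 1932, 1008, -3528] -> [504, -1932, -1008, 3528] -> [3528, 504, -1008, -1932] -> [10584, 1512, -3024, -5796]
  [-48, 2, 26, 41, 31] -> [-336, 14, 182, 287, 217] -> [2016, -84, -1092, -1722, -1302] -> [4032, -168, -2184, -3444, -2604] -> [-4032, 168, 2184, 3444, 2604] -> [3444, 2604, 2184, 168, -4032] -> [10332, 7812, 6552, 504, -12096]
  [15, -42, -45, -50] -> [105, -294, -315, -350] -> [-630, 1764, 1890, 2100] -> [-1260, 3528, 3780, 4200] -> [1260, -3528, -3780, -4200] -> [1260, -3528, -3780, -4200] -> [3780, -10584, -11340, -12600]
  [49, 39, -39, -16, -4] -> [343, 273, -273, -112, -28] -> [-2058, -1638, 1638, 672, 168] -> [-4116, -3276, 3276, 1344, 336] -> [4116, 3276, -3276, -1344, -336] -> [4116, 3276, -336, -1344, -3276] -> [12348, 9828, -1008, -4032, -9828]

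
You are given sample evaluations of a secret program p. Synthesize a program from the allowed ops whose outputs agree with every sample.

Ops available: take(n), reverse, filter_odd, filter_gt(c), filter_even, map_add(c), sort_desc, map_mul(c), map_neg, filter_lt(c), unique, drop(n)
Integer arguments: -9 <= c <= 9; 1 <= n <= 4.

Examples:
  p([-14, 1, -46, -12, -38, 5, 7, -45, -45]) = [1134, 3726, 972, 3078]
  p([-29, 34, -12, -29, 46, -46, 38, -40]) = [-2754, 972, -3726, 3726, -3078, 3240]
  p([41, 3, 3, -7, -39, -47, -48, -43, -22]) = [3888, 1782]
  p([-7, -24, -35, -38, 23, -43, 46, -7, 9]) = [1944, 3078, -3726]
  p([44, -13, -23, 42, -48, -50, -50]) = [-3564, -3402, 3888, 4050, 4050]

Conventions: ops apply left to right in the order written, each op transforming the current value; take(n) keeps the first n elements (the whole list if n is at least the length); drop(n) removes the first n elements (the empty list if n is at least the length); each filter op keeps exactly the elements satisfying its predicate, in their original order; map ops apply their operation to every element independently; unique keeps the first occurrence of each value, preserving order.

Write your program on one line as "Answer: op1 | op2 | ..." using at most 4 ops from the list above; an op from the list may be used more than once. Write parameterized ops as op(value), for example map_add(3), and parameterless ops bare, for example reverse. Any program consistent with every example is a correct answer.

map_mul(9) | map_mul(-9) | filter_even

Check, running the answer program on each example:
  [-14, 1, -46, -12, -38, 5, 7, -45, -45] -> [-126, 9, -414, -108, -342, 45, 63, -405, -405] -> [1134, -81, 3726, 972, 3078, -405, -567, 3645, 3645] -> [1134, 3726, 972, 3078]
  [-29, 34, -12, -29, 46, -46, 38, -40] -> [-261, 306, -108, -261, 414, -414, 342, -360] -> [2349, -2754, 972, 2349, -3726, 3726, -3078, 3240] -> [-2754, 972, -3726, 3726, -3078, 3240]
  [41, 3, 3, -7, -39, -47, -48, -43, -22] -> [369, 27, 27, -63, -351, -423, -432, -387, -198] -> [-3321, -243, -243, 567, 3159, 3807, 3888, 3483, 1782] -> [3888, 1782]
  [-7, -24, -35, -38, 23, -43, 46, -7, 9] -> [-63, -216, -315, -342, 207, -387, 414, -63, 81] -> [567, 1944, 2835, 3078, -1863, 3483, -3726, 567, -729] -> [1944, 3078, -3726]
  [44, -13, -23, 42, -48, -50, -50] -> [396, -117, -207, 378, -432, -450, -450] -> [-3564, 1053, 1863, -3402, 3888, 4050, 4050] -> [-3564, -3402, 3888, 4050, 4050]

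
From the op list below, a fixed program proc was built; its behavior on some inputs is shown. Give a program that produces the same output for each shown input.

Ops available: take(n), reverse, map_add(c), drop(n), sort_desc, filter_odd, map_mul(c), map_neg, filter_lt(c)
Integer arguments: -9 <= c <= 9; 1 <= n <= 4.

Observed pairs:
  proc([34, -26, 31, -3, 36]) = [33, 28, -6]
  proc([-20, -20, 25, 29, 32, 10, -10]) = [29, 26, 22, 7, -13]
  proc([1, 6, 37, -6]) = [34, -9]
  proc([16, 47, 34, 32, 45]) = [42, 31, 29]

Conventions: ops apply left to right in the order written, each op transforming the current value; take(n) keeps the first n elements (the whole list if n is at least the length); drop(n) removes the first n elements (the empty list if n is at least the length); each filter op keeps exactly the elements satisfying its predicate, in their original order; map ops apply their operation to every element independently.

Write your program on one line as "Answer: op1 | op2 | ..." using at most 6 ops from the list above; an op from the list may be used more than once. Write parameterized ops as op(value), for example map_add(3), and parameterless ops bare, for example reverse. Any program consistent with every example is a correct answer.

map_add(-2) | drop(2) | reverse | sort_desc | map_add(-1)

Check, running the answer program on each example:
  [34, -26, 31, -3, 36] -> [32, -28, 29, -5, 34] -> [29, -5, 34] -> [34, -5, 29] -> [34, 29, -5] -> [33, 28, -6]
  [-20, -20, 25, 29, 32, 10, -10] -> [-22, -22, 23, 27, 30, 8, -12] -> [23, 27, 30, 8, -12] -> [-12, 8, 30, 27, 23] -> [30, 27, 23, 8, -12] -> [29, 26, 22, 7, -13]
  [1, 6, 37, -6] -> [-1, 4, 35, -8] -> [35, -8] -> [-8, 35] -> [35, -8] -> [34, -9]
  [16, 47, 34, 32, 45] -> [14, 45, 32, 30, 43] -> [32, 30, 43] -> [43, 30, 32] -> [43, 32, 30] -> [42, 31, 29]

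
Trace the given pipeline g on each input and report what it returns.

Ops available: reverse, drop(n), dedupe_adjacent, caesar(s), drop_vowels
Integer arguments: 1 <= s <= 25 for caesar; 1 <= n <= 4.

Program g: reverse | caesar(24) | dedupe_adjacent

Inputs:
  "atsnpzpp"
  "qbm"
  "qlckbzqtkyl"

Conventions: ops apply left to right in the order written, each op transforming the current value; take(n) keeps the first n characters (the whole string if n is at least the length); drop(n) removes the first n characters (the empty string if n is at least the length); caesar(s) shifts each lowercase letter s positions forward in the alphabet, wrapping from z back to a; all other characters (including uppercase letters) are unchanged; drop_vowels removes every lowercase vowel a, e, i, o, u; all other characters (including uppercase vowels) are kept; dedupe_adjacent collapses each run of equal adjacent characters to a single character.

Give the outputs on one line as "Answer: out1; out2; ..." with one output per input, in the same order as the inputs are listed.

Execution, op by op:
  "atsnpzpp" -> "ppzpnsta" -> "nnxnlqry" -> "nxnlqry"
  "qbm" -> "mbq" -> "kzo" -> "kzo"
  "qlckbzqtkyl" -> "lyktqzbkclq" -> "jwiroxziajo" -> "jwiroxziajo"

"nxnlqry"; "kzo"; "jwiroxziajo"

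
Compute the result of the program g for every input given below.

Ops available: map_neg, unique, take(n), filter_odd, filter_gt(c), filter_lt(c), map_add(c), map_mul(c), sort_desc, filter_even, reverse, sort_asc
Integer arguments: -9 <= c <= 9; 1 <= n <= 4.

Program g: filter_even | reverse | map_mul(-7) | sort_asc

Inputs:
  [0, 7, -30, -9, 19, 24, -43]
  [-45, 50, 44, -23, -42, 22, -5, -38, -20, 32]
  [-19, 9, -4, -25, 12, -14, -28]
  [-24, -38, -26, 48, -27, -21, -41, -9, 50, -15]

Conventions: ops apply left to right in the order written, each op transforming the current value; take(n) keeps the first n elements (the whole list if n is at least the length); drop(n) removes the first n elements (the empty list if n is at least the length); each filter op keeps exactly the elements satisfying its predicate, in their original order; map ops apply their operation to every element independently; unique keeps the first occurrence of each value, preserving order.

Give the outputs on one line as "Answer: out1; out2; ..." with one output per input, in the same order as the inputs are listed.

[-168, 0, 210]; [-350, -308, -224, -154, 140, 266, 294]; [-84, 28, 98, 196]; [-350, -336, 168, 182, 266]

Execution, op by op:
  [0, 7, -30, -9, 19, 24, -43] -> [0, -30, 24] -> [24, -30, 0] -> [-168, 210, 0] -> [-168, 0, 210]
  [-45, 50, 44, -23, -42, 22, -5, -38, -20, 32] -> [50, 44, -42, 22, -38, -20, 32] -> [32, -20, -38, 22, -42, 44, 50] -> [-224, 140, 266, -154, 294, -308, -350] -> [-350, -308, -224, -154, 140, 266, 294]
  [-19, 9, -4, -25, 12, -14, -28] -> [-4, 12, -14, -28] -> [-28, -14, 12, -4] -> [196, 98, -84, 28] -> [-84, 28, 98, 196]
  [-24, -38, -26, 48, -27, -21, -41, -9, 50, -15] -> [-24, -38, -26, 48, 50] -> [50, 48, -26, -38, -24] -> [-350, -336, 182, 266, 168] -> [-350, -336, 168, 182, 266]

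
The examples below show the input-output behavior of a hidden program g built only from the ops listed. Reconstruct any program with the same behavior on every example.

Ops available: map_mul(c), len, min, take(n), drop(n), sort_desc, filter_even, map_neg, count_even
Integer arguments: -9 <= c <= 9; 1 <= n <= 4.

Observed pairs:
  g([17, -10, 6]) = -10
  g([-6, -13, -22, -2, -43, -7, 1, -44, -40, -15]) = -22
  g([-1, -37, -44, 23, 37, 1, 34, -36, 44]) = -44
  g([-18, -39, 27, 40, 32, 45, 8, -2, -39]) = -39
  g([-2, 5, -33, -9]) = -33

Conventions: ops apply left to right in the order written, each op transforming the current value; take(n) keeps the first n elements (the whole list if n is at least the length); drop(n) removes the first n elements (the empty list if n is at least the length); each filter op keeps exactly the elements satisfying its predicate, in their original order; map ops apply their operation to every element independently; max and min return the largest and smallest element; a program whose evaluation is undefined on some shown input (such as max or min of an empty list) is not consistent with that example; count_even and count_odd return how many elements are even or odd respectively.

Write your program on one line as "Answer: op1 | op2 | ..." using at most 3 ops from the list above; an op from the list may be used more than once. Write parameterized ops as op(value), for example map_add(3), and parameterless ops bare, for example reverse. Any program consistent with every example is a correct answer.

take(4) | min

Check, running the answer program on each example:
  [17, -10, 6] -> [17, -10, 6] -> -10
  [-6, -13, -22, -2, -43, -7, 1, -44, -40, -15] -> [-6, -13, -22, -2] -> -22
  [-1, -37, -44, 23, 37, 1, 34, -36, 44] -> [-1, -37, -44, 23] -> -44
  [-18, -39, 27, 40, 32, 45, 8, -2, -39] -> [-18, -39, 27, 40] -> -39
  [-2, 5, -33, -9] -> [-2, 5, -33, -9] -> -33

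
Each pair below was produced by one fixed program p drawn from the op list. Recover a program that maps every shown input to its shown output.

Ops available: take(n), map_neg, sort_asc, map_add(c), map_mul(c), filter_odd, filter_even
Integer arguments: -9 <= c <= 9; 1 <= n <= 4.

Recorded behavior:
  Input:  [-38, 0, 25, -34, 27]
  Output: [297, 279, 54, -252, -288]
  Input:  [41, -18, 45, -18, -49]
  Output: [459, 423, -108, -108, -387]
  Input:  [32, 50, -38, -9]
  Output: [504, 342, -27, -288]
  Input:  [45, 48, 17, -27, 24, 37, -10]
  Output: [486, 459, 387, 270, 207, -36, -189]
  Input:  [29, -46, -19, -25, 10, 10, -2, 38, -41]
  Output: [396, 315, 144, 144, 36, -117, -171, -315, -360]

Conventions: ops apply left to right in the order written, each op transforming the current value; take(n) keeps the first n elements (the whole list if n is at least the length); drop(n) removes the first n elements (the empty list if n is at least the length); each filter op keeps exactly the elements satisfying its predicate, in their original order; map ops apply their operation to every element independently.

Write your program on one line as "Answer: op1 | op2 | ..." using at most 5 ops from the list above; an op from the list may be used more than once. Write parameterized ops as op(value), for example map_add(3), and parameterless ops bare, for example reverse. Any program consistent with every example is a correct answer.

map_add(6) | map_neg | sort_asc | map_mul(-9)

Check, running the answer program on each example:
  [-38, 0, 25, -34, 27] -> [-32, 6, 31, -28, 33] -> [32, -6, -31, 28, -33] -> [-33, -31, -6, 28, 32] -> [297, 279, 54, -252, -288]
  [41, -18, 45, -18, -49] -> [47, -12, 51, -12, -43] -> [-47, 12, -51, 12, 43] -> [-51, -47, 12, 12, 43] -> [459, 423, -108, -108, -387]
  [32, 50, -38, -9] -> [38, 56, -32, -3] -> [-38, -56, 32, 3] -> [-56, -38, 3, 32] -> [504, 342, -27, -288]
  [45, 48, 17, -27, 24, 37, -10] -> [51, 54, 23, -21, 30, 43, -4] -> [-51, -54, -23, 21, -30, -43, 4] -> [-54, -51, -43, -30, -23, 4, 21] -> [486, 459, 387, 270, 207, -36, -189]
  [29, -46, -19, -25, 10, 10, -2, 38, -41] -> [35, -40, -13, -19, 16, 16, 4, 44, -35] -> [-35, 40, 13, 19, -16, -16, -4, -44, 35] -> [-44, -35, -16, -16, -4, 13, 19, 35, 40] -> [396, 315, 144, 144, 36, -117, -171, -315, -360]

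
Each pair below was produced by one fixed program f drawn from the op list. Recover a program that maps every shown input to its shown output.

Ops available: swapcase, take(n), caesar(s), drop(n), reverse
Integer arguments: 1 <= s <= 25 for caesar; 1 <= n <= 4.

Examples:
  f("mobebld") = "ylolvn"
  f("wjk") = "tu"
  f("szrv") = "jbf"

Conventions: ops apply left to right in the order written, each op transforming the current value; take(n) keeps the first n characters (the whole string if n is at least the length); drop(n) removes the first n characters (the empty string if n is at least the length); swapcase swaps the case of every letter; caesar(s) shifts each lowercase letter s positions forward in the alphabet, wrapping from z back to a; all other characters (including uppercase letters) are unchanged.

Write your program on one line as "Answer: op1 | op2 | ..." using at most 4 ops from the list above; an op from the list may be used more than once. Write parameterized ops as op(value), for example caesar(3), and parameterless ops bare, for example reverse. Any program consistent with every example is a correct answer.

caesar(7) | caesar(3) | drop(1)

Check, running the answer program on each example:
  "mobebld" -> "tvilisk" -> "wylolvn" -> "ylolvn"
  "wjk" -> "dqr" -> "gtu" -> "tu"
  "szrv" -> "zgyc" -> "cjbf" -> "jbf"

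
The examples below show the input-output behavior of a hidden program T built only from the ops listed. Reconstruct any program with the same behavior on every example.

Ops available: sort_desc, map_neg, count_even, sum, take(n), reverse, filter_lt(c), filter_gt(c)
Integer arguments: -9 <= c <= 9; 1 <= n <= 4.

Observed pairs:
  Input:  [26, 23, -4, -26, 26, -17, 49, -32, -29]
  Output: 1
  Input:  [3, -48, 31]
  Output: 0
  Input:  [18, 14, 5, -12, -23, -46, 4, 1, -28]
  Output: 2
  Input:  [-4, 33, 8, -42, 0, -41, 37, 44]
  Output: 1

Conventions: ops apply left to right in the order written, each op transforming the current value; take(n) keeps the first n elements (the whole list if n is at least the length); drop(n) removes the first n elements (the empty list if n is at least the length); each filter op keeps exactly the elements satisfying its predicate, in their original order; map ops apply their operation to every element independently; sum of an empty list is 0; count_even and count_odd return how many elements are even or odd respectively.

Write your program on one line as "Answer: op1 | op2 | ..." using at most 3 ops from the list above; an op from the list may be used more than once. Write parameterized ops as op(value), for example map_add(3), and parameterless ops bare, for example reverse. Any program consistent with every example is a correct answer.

take(4) | filter_gt(-2) | count_even

Check, running the answer program on each example:
  [26, 23, -4, -26, 26, -17, 49, -32, -29] -> [26, 23, -4, -26] -> [26, 23] -> 1
  [3, -48, 31] -> [3, -48, 31] -> [3, 31] -> 0
  [18, 14, 5, -12, -23, -46, 4, 1, -28] -> [18, 14, 5, -12] -> [18, 14, 5] -> 2
  [-4, 33, 8, -42, 0, -41, 37, 44] -> [-4, 33, 8, -42] -> [33, 8] -> 1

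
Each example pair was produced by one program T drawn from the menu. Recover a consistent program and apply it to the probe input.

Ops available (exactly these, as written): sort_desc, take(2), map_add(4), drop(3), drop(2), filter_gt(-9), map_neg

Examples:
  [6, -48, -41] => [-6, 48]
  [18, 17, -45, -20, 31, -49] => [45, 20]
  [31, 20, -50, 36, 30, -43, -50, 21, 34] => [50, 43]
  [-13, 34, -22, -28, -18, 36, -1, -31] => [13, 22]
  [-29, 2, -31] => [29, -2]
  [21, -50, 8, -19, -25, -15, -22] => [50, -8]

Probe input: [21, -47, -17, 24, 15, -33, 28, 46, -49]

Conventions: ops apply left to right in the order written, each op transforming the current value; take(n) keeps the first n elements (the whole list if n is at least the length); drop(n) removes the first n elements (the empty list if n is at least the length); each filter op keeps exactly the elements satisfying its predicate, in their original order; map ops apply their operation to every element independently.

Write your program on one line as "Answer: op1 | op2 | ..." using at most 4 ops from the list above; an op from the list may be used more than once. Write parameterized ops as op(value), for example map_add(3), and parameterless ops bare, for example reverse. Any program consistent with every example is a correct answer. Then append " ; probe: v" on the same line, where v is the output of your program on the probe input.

map_neg | filter_gt(-9) | take(2) ; probe: [47, 17]

Check, running the answer program on each example:
  [6, -48, -41] -> [-6, 48, 41] -> [-6, 48, 41] -> [-6, 48]
  [18, 17, -45, -20, 31, -49] -> [-18, -17, 45, 20, -31, 49] -> [45, 20, 49] -> [45, 20]
  [31, 20, -50, 36, 30, -43, -50, 21, 34] -> [-31, -20, 50, -36, -30, 43, 50, -21, -34] -> [50, 43, 50] -> [50, 43]
  [-13, 34, -22, -28, -18, 36, -1, -31] -> [13, -34, 22, 28, 18, -36, 1, 31] -> [13, 22, 28, 18, 1, 31] -> [13, 22]
  [-29, 2, -31] -> [29, -2, 31] -> [29, -2, 31] -> [29, -2]
  [21, -50, 8, -19, -25, -15, -22] -> [-21, 50, -8, 19, 25, 15, 22] -> [50, -8, 19, 25, 15, 22] -> [50, -8]
  probe: [21, -47, -17, 24, 15, -33, 28, 46, -49] -> [-21, 47, 17, -24, -15, 33, -28, -46, 49] -> [47, 17, 33, 49] -> [47, 17]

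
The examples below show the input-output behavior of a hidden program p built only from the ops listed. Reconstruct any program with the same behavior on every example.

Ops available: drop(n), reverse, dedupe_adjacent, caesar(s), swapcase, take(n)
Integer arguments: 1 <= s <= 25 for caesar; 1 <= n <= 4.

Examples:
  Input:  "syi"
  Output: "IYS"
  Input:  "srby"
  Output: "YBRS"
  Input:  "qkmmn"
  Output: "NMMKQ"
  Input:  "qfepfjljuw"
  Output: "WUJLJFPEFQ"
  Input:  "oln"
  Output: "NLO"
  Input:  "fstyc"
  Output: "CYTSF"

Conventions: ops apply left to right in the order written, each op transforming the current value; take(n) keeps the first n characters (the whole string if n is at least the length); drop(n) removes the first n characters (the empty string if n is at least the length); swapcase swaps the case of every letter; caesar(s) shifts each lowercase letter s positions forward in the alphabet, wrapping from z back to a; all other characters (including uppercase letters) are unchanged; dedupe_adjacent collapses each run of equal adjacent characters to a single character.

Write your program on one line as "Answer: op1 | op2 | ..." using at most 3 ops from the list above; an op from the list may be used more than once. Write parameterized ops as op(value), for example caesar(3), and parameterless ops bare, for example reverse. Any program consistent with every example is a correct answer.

reverse | swapcase

Check, running the answer program on each example:
  "syi" -> "iys" -> "IYS"
  "srby" -> "ybrs" -> "YBRS"
  "qkmmn" -> "nmmkq" -> "NMMKQ"
  "qfepfjljuw" -> "wujljfpefq" -> "WUJLJFPEFQ"
  "oln" -> "nlo" -> "NLO"
  "fstyc" -> "cytsf" -> "CYTSF"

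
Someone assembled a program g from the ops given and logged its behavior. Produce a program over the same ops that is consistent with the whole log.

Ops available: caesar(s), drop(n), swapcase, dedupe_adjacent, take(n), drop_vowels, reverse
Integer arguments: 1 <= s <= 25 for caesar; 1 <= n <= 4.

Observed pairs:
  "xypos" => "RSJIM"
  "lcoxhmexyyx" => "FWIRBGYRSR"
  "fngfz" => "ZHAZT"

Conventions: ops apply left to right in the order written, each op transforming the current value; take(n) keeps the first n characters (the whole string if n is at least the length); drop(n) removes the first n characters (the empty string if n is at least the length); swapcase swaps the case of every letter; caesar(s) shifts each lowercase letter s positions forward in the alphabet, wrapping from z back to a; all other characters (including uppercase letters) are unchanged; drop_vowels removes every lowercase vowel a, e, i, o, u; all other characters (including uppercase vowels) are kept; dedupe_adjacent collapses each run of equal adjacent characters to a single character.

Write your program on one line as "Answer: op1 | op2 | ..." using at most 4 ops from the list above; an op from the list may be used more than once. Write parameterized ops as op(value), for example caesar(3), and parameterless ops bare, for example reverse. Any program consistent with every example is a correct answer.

caesar(20) | dedupe_adjacent | swapcase

Check, running the answer program on each example:
  "xypos" -> "rsjim" -> "rsjim" -> "RSJIM"
  "lcoxhmexyyx" -> "fwirbgyrssr" -> "fwirbgyrsr" -> "FWIRBGYRSR"
  "fngfz" -> "zhazt" -> "zhazt" -> "ZHAZT"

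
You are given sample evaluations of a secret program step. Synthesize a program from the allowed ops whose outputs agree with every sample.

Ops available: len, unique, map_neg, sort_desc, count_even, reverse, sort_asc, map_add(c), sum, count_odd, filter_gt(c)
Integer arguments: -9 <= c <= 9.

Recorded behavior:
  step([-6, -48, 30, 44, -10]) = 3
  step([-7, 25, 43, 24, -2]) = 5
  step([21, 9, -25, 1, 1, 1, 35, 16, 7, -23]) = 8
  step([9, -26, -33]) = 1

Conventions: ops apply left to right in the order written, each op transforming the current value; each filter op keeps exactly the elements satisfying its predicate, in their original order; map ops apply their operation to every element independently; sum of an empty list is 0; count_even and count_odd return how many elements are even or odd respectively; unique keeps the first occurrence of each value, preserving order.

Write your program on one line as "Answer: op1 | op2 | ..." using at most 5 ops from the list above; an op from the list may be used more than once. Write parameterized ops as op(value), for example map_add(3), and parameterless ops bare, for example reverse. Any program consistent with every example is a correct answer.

map_add(5) | reverse | filter_gt(-4) | len

Check, running the answer program on each example:
  [-6, -48, 30, 44, -10] -> [-1, -43, 35, 49, -5] -> [-5, 49, 35, -43, -1] -> [49, 35, -1] -> 3
  [-7, 25, 43, 24, -2] -> [-2, 30, 48, 29, 3] -> [3, 29, 48, 30, -2] -> [3, 29, 48, 30, -2] -> 5
  [21, 9, -25, 1, 1, 1, 35, 16, 7, -23] -> [26, 14, -20, 6, 6, 6, 40, 21, 12, -18] -> [-18, 12, 21, 40, 6, 6, 6, -20, 14, 26] -> [12, 21, 40, 6, 6, 6, 14, 26] -> 8
  [9, -26, -33] -> [14, -21, -28] -> [-28, -21, 14] -> [14] -> 1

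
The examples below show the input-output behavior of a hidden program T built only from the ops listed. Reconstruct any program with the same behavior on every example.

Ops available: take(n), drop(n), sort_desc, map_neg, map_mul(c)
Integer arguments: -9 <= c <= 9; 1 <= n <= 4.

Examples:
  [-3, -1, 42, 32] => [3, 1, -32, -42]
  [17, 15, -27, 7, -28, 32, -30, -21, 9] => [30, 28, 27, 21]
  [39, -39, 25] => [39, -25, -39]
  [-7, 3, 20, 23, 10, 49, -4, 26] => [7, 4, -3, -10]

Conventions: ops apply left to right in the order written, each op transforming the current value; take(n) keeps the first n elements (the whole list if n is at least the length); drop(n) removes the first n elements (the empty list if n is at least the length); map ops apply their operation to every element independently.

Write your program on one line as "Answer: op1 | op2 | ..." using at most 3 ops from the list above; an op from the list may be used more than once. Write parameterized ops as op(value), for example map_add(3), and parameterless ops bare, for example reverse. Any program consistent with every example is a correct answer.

map_mul(-1) | sort_desc | take(4)

Check, running the answer program on each example:
  [-3, -1, 42, 32] -> [3, 1, -42, -32] -> [3, 1, -32, -42] -> [3, 1, -32, -42]
  [17, 15, -27, 7, -28, 32, -30, -21, 9] -> [-17, -15, 27, -7, 28, -32, 30, 21, -9] -> [30, 28, 27, 21, -7, -9, -15, -17, -32] -> [30, 28, 27, 21]
  [39, -39, 25] -> [-39, 39, -25] -> [39, -25, -39] -> [39, -25, -39]
  [-7, 3, 20, 23, 10, 49, -4, 26] -> [7, -3, -20, -23, -10, -49, 4, -26] -> [7, 4, -3, -10, -20, -23, -26, -49] -> [7, 4, -3, -10]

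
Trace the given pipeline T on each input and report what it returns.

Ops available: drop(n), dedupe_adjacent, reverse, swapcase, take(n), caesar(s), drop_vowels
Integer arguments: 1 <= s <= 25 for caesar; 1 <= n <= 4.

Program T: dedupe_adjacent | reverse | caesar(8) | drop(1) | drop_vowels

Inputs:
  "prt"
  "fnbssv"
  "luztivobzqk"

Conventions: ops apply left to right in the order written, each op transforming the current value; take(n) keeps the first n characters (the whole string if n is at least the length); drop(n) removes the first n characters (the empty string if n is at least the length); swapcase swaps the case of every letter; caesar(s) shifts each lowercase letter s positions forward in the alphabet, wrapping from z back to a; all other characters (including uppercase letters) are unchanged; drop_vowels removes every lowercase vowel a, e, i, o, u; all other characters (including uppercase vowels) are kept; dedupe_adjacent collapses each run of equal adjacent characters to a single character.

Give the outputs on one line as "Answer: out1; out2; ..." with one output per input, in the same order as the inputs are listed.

Execution, op by op:
  "prt" -> "prt" -> "trp" -> "bzx" -> "zx" -> "zx"
  "fnbssv" -> "fnbsv" -> "vsbnf" -> "dajvn" -> "ajvn" -> "jvn"
  "luztivobzqk" -> "luztivobzqk" -> "kqzbovitzul" -> "syhjwdqbhct" -> "yhjwdqbhct" -> "yhjwdqbhct"

"zx"; "jvn"; "yhjwdqbhct"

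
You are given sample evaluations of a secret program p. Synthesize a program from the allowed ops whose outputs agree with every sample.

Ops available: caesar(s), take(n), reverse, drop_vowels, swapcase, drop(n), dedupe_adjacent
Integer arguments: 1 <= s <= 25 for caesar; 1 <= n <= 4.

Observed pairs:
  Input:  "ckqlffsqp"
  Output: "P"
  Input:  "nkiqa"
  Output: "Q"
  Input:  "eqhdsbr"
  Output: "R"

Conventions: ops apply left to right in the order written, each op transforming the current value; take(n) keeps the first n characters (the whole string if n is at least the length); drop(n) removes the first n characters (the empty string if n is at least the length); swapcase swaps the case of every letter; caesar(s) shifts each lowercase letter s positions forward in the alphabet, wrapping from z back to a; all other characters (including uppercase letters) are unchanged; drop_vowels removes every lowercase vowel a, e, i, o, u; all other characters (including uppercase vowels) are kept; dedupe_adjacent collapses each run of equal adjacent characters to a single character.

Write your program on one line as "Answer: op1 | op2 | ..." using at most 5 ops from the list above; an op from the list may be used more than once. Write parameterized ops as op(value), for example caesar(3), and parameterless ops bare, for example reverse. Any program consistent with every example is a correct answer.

drop_vowels | reverse | swapcase | dedupe_adjacent | take(1)

Check, running the answer program on each example:
  "ckqlffsqp" -> "ckqlffsqp" -> "pqsfflqkc" -> "PQSFFLQKC" -> "PQSFLQKC" -> "P"
  "nkiqa" -> "nkq" -> "qkn" -> "QKN" -> "QKN" -> "Q"
  "eqhdsbr" -> "qhdsbr" -> "rbsdhq" -> "RBSDHQ" -> "RBSDHQ" -> "R"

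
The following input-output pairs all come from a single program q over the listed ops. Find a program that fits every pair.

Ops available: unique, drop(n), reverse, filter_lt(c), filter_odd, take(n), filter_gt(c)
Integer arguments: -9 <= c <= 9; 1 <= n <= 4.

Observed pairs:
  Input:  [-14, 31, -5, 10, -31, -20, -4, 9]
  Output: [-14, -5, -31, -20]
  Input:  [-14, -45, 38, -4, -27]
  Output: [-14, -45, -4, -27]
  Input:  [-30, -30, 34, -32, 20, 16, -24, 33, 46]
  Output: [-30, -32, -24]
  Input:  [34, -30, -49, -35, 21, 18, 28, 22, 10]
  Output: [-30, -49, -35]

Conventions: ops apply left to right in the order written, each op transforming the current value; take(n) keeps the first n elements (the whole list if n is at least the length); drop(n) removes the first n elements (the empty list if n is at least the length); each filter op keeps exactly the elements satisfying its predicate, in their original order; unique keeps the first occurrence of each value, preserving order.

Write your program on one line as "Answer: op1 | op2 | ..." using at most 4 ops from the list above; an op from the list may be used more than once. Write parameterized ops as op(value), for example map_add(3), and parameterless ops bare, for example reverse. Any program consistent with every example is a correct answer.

unique | filter_lt(6) | take(4)

Check, running the answer program on each example:
  [-14, 31, -5, 10, -31, -20, -4, 9] -> [-14, 31, -5, 10, -31, -20, -4, 9] -> [-14, -5, -31, -20, -4] -> [-14, -5, -31, -20]
  [-14, -45, 38, -4, -27] -> [-14, -45, 38, -4, -27] -> [-14, -45, -4, -27] -> [-14, -45, -4, -27]
  [-30, -30, 34, -32, 20, 16, -24, 33, 46] -> [-30, 34, -32, 20, 16, -24, 33, 46] -> [-30, -32, -24] -> [-30, -32, -24]
  [34, -30, -49, -35, 21, 18, 28, 22, 10] -> [34, -30, -49, -35, 21, 18, 28, 22, 10] -> [-30, -49, -35] -> [-30, -49, -35]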